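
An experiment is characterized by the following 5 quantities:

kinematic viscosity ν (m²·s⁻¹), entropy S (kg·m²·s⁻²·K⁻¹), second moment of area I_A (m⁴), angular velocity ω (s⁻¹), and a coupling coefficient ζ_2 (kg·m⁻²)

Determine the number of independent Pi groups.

There are 5 variables and 4 base dimensions (M, L, T, Θ).
The dimension matrix has rank 4.
Independent dimensionless groups: 5 − 4 = 1.

1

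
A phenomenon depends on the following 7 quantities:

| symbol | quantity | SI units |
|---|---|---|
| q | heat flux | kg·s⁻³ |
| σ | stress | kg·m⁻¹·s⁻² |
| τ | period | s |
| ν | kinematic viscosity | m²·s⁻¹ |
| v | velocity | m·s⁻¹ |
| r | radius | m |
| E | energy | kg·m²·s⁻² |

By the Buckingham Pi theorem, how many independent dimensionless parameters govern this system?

4

There are 7 variables and 3 base dimensions (M, L, T).
The dimension matrix has rank 3.
Independent dimensionless groups: 7 − 3 = 4.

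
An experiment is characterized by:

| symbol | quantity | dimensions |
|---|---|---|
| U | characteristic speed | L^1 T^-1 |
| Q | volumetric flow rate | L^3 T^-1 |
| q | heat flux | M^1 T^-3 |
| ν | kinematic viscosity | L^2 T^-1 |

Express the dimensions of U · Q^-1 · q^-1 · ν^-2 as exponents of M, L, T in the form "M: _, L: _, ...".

M: -1, L: -6, T: 5

Collect each base-dimension exponent across the product:
  M: (0) − (0) − (1) − 2·(0) = -1
  L: (1) − (3) − (0) − 2·(2) = -6
  T: (-1) − (-1) − (-3) − 2·(-1) = 5
So the dimensions are [M⁻¹ L⁻⁶ T⁵].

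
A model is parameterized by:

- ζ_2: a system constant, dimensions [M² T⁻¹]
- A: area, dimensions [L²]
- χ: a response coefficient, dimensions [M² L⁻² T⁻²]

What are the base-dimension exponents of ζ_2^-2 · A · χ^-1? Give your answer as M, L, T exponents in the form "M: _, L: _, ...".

Collect each base-dimension exponent across the product:
  M: −2·(2) + (0) − (2) = -6
  L: −2·(0) + (2) − (-2) = 4
  T: −2·(-1) + (0) − (-2) = 4
So the dimensions are [M⁻⁶ L⁴ T⁴].

M: -6, L: 4, T: 4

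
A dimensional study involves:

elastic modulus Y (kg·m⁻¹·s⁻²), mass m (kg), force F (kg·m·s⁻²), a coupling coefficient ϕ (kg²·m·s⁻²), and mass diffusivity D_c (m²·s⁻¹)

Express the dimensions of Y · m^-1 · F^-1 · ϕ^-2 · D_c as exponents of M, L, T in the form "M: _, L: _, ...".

M: -5, L: -2, T: 3

Collect each base-dimension exponent across the product:
  M: (1) − (1) − (1) − 2·(2) + (0) = -5
  L: (-1) − (0) − (1) − 2·(1) + (2) = -2
  T: (-2) − (0) − (-2) − 2·(-2) + (-1) = 3
So the dimensions are [M⁻⁵ L⁻² T³].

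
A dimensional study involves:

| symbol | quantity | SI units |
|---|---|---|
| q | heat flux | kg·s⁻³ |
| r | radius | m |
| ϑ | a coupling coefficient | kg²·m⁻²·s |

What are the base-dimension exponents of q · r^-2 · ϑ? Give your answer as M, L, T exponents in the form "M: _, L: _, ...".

Collect each base-dimension exponent across the product:
  M: (1) − 2·(0) + (2) = 3
  L: (0) − 2·(1) + (-2) = -4
  T: (-3) − 2·(0) + (1) = -2
So the dimensions are [M³ L⁻⁴ T⁻²].

M: 3, L: -4, T: -2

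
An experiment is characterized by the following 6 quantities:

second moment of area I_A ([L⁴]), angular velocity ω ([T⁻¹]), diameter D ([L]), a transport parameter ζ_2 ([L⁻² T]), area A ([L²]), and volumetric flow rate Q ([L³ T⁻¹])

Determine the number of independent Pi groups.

4

There are 6 variables and 2 base dimensions (L, T).
The dimension matrix has rank 2.
Independent dimensionless groups: 6 − 2 = 4.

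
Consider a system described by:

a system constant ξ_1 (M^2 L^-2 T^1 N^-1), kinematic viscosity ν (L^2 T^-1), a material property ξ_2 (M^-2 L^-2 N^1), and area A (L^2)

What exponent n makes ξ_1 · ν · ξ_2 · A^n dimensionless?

1

Balance the L exponent: (2)·n from A, plus (-2) + (2) + (-2) = -2 from the rest, must sum to zero.
2n − 2 = 0, so n = 1.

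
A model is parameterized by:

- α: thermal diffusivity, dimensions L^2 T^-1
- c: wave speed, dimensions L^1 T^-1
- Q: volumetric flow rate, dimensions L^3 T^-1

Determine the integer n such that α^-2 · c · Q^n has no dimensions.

Balance the L exponent: (3)·n from Q, plus −2·(2) + (1) = -3 from the rest, must sum to zero.
3n − 3 = 0, so n = 1.

1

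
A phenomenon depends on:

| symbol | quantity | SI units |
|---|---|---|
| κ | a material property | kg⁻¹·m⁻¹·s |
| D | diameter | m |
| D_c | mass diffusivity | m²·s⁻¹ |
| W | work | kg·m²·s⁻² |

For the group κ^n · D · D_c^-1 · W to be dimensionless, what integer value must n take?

1

Balance the M exponent: (-1)·n from κ, plus (0) − (0) + (1) = 1 from the rest, must sum to zero.
−n + 1 = 0, so n = 1.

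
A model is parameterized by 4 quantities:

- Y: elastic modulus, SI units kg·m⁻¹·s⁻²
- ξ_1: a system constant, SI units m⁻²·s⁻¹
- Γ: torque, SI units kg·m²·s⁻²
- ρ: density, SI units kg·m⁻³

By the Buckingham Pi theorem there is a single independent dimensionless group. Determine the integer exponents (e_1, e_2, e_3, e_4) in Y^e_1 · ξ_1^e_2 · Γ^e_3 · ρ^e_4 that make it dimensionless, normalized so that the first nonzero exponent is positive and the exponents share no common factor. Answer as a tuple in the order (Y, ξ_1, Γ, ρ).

M: e_1·(1) + e_2·(0) + e_3·(1) + e_4·(1) = 0
L: e_1·(-1) + e_2·(-2) + e_3·(2) + e_4·(-3) = 0
T: e_1·(-2) + e_2·(-1) + e_3·(-2) + e_4·(0) = 0
Solving this homogeneous linear system for the smallest-integer solution (first nonzero entry positive) gives (3, -2, -2, -1).

(3, -2, -2, -1)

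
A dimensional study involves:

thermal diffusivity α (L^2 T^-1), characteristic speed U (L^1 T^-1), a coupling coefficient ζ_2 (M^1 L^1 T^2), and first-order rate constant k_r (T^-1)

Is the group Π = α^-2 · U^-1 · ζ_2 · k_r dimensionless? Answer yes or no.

no

Sum the exponent of each base dimension across the product:
  M: −2·[α]_M − [U]_M + [ζ_2]_M + [k_r]_M = −2·(0) − (0) + (1) + (0) = 1
  L: −2·[α]_L − [U]_L + [ζ_2]_L + [k_r]_L = −2·(2) − (1) + (1) + (0) = -4
  T: −2·[α]_T − [U]_T + [ζ_2]_T + [k_r]_T = −2·(-1) − (-1) + (2) + (-1) = 4
Net dimensions [M L⁻⁴ T⁴] ≠ [1] — not dimensionless.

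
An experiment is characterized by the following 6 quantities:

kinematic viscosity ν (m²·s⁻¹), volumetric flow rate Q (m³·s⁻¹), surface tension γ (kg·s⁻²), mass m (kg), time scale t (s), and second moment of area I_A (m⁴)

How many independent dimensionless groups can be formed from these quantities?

3

There are 6 variables and 3 base dimensions (M, L, T).
The dimension matrix has rank 3.
Independent dimensionless groups: 6 − 3 = 3.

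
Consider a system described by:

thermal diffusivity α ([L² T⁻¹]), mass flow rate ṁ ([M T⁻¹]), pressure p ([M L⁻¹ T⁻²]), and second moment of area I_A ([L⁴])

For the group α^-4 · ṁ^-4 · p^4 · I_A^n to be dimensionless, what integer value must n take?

3

Balance the L exponent: (4)·n from I_A, plus −4·(2) − 4·(0) + 4·(-1) = -12 from the rest, must sum to zero.
4n − 12 = 0, so n = 3.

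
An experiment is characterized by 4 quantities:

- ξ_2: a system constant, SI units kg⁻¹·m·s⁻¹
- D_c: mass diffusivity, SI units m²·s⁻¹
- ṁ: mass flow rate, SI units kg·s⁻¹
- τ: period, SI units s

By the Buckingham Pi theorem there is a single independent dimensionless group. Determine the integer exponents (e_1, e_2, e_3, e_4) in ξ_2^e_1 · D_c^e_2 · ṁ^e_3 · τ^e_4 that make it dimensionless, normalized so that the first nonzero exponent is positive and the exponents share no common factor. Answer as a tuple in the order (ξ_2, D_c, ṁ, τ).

(2, -1, 2, 3)

M: e_1·(-1) + e_2·(0) + e_3·(1) + e_4·(0) = 0
L: e_1·(1) + e_2·(2) + e_3·(0) + e_4·(0) = 0
T: e_1·(-1) + e_2·(-1) + e_3·(-1) + e_4·(1) = 0
Solving this homogeneous linear system for the smallest-integer solution (first nonzero entry positive) gives (2, -1, 2, 3).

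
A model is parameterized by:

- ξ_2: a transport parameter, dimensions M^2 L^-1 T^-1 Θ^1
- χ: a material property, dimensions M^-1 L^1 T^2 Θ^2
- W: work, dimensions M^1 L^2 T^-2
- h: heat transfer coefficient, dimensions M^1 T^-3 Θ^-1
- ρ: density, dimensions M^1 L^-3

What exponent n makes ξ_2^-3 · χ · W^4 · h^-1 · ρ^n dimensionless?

4

Balance the M exponent: (1)·n from ρ, plus −3·(2) + (-1) + 4·(1) − (1) = -4 from the rest, must sum to zero.
n − 4 = 0, so n = 4.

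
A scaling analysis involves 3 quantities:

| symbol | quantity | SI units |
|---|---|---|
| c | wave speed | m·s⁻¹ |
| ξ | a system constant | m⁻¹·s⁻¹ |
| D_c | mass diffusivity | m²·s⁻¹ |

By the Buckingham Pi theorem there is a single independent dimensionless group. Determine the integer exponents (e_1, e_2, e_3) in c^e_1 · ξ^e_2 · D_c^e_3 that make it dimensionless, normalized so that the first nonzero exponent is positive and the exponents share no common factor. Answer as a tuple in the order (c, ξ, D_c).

(3, -1, -2)

L: e_1·(1) + e_2·(-1) + e_3·(2) = 0
T: e_1·(-1) + e_2·(-1) + e_3·(-1) = 0
Solving this homogeneous linear system for the smallest-integer solution (first nonzero entry positive) gives (3, -1, -2).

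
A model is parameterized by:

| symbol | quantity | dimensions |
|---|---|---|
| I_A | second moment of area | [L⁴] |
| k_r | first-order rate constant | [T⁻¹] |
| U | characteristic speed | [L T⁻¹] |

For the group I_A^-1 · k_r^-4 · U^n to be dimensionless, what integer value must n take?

Balance the L exponent: (1)·n from U, plus −(4) − 4·(0) = -4 from the rest, must sum to zero.
n − 4 = 0, so n = 4.

4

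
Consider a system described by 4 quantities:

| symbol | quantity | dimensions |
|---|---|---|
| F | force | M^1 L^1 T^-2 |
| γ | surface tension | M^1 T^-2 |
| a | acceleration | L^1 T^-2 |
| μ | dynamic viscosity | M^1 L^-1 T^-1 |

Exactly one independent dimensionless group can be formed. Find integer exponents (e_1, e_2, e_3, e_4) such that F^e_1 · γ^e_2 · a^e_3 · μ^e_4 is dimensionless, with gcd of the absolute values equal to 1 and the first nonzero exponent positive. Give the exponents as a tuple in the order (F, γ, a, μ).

(1, -3, 1, 2)

M: e_1·(1) + e_2·(1) + e_3·(0) + e_4·(1) = 0
L: e_1·(1) + e_2·(0) + e_3·(1) + e_4·(-1) = 0
T: e_1·(-2) + e_2·(-2) + e_3·(-2) + e_4·(-1) = 0
Solving this homogeneous linear system for the smallest-integer solution (first nonzero entry positive) gives (1, -3, 1, 2).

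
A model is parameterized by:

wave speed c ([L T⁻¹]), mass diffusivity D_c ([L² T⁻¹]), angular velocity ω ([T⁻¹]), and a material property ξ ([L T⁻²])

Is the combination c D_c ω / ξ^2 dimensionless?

no

Sum the exponent of each base dimension across the product:
  L: [c]_L + [D_c]_L + [ω]_L − 2·[ξ]_L = (1) + (2) + (0) − 2·(1) = 1
  T: [c]_T + [D_c]_T + [ω]_T − 2·[ξ]_T = (-1) + (-1) + (-1) − 2·(-2) = 1
Net dimensions [L T] ≠ [1] — not dimensionless.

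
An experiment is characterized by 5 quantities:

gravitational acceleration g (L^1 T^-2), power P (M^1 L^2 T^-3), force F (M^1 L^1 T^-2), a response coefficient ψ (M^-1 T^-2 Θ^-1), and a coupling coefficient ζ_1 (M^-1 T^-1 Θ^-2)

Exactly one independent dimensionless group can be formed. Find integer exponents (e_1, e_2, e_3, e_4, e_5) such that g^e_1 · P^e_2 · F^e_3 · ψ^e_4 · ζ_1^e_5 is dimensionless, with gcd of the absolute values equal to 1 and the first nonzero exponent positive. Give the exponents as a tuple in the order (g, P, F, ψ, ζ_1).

(4, -3, 2, -2, 1)

M: e_1·(0) + e_2·(1) + e_3·(1) + e_4·(-1) + e_5·(-1) = 0
L: e_1·(1) + e_2·(2) + e_3·(1) + e_4·(0) + e_5·(0) = 0
T: e_1·(-2) + e_2·(-3) + e_3·(-2) + e_4·(-2) + e_5·(-1) = 0
Θ: e_1·(0) + e_2·(0) + e_3·(0) + e_4·(-1) + e_5·(-2) = 0
Solving this homogeneous linear system for the smallest-integer solution (first nonzero entry positive) gives (4, -3, 2, -2, 1).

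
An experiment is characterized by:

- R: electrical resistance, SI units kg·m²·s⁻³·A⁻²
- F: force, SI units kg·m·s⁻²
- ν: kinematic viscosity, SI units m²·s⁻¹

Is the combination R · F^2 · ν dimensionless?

Sum the exponent of each base dimension across the product:
  M: [R]_M + 2·[F]_M + [ν]_M = (1) + 2·(1) + (0) = 3
  L: [R]_L + 2·[F]_L + [ν]_L = (2) + 2·(1) + (2) = 6
  T: [R]_T + 2·[F]_T + [ν]_T = (-3) + 2·(-2) + (-1) = -8
  I: [R]_I + 2·[F]_I + [ν]_I = (-2) + 2·(0) + (0) = -2
Net dimensions [M³ L⁶ T⁻⁸ I⁻²] ≠ [1] — not dimensionless.

no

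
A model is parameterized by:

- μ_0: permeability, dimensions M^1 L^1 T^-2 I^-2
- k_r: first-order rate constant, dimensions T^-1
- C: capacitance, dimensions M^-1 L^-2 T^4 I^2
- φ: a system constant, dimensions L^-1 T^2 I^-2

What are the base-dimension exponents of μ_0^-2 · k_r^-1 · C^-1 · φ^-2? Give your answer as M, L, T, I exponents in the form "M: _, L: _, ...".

M: -1, L: 2, T: -3, I: 6

Collect each base-dimension exponent across the product:
  M: −2·(1) − (0) − (-1) − 2·(0) = -1
  L: −2·(1) − (0) − (-2) − 2·(-1) = 2
  T: −2·(-2) − (-1) − (4) − 2·(2) = -3
  I: −2·(-2) − (0) − (2) − 2·(-2) = 6
So the dimensions are [M⁻¹ L² T⁻³ I⁶].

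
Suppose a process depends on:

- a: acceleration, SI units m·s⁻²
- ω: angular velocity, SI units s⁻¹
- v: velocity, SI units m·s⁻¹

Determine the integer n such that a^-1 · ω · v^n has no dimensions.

1

Balance the L exponent: (1)·n from v, plus −(1) + (0) = -1 from the rest, must sum to zero.
n − 1 = 0, so n = 1.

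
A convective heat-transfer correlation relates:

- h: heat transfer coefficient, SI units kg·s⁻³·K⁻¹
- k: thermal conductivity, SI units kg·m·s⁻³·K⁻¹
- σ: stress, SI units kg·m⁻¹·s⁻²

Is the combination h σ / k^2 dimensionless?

no

Sum the exponent of each base dimension across the product:
  M: [h]_M − 2·[k]_M + [σ]_M = (1) − 2·(1) + (1) = 0
  L: [h]_L − 2·[k]_L + [σ]_L = (0) − 2·(1) + (-1) = -3
  T: [h]_T − 2·[k]_T + [σ]_T = (-3) − 2·(-3) + (-2) = 1
  Θ: [h]_Θ − 2·[k]_Θ + [σ]_Θ = (-1) − 2·(-1) + (0) = 1
Net dimensions [L⁻³ T Θ] ≠ [1] — not dimensionless.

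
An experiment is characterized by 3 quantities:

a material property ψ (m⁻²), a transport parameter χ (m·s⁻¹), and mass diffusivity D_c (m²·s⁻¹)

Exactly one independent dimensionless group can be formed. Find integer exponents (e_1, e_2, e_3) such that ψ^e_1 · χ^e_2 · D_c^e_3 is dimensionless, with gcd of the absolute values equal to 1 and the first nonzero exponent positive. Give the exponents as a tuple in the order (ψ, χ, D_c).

(1, -2, 2)

L: e_1·(-2) + e_2·(1) + e_3·(2) = 0
T: e_1·(0) + e_2·(-1) + e_3·(-1) = 0
Solving this homogeneous linear system for the smallest-integer solution (first nonzero entry positive) gives (1, -2, 2).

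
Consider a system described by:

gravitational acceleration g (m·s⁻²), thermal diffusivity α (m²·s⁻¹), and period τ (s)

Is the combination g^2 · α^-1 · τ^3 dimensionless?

yes

Sum the exponent of each base dimension across the product:
  L: 2·[g]_L − [α]_L + 3·[τ]_L = 2·(1) − (2) + 3·(0) = 0
  T: 2·[g]_T − [α]_T + 3·[τ]_T = 2·(-2) − (-1) + 3·(1) = 0
All base exponents vanish — dimensionless.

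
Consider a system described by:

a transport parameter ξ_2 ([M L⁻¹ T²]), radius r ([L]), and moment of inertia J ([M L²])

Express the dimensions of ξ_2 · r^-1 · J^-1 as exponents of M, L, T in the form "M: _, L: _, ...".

M: 0, L: -4, T: 2

Collect each base-dimension exponent across the product:
  M: (1) − (0) − (1) = 0
  L: (-1) − (1) − (2) = -4
  T: (2) − (0) − (0) = 2
So the dimensions are [L⁻⁴ T²].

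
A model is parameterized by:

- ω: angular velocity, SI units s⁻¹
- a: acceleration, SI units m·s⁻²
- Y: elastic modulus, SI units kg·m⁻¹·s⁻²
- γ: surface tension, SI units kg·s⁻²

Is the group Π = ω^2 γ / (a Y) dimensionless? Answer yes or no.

Sum the exponent of each base dimension across the product:
  M: 2·[ω]_M − [a]_M − [Y]_M + [γ]_M = 2·(0) − (0) − (1) + (1) = 0
  L: 2·[ω]_L − [a]_L − [Y]_L + [γ]_L = 2·(0) − (1) − (-1) + (0) = 0
  T: 2·[ω]_T − [a]_T − [Y]_T + [γ]_T = 2·(-1) − (-2) − (-2) + (-2) = 0
  I: 2·[ω]_I − [a]_I − [Y]_I + [γ]_I = 2·(0) − (0) − (0) + (0) = 0
All base exponents vanish — dimensionless.

yes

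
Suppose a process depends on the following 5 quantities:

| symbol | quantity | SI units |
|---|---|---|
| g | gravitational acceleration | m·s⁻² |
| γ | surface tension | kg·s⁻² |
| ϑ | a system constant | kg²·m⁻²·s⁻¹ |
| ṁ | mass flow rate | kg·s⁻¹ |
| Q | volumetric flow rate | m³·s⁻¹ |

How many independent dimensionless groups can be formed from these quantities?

There are 5 variables and 3 base dimensions (M, L, T).
The dimension matrix has rank 3.
Independent dimensionless groups: 5 − 3 = 2.

2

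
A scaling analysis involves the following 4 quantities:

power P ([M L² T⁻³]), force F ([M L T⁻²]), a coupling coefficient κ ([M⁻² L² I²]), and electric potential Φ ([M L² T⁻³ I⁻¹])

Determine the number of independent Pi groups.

1

There are 4 variables and 4 base dimensions (M, L, T, I).
The dimension matrix has rank 3 (less than 4: the dimension vectors are linearly dependent).
Independent dimensionless groups: 4 − 3 = 1.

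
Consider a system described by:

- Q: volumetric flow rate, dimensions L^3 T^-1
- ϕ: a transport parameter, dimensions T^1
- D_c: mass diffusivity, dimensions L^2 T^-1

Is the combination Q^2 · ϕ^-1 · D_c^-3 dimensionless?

Sum the exponent of each base dimension across the product:
  L: 2·[Q]_L − [ϕ]_L − 3·[D_c]_L = 2·(3) − (0) − 3·(2) = 0
  T: 2·[Q]_T − [ϕ]_T − 3·[D_c]_T = 2·(-1) − (1) − 3·(-1) = 0
All base exponents vanish — dimensionless.

yes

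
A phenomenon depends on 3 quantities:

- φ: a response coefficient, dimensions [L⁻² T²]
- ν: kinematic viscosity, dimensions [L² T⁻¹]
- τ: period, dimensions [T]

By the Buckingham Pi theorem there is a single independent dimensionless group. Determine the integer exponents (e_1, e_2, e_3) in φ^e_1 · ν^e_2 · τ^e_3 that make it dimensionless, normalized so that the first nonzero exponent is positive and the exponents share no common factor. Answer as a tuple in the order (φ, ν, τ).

L: e_1·(-2) + e_2·(2) + e_3·(0) = 0
T: e_1·(2) + e_2·(-1) + e_3·(1) = 0
Solving this homogeneous linear system for the smallest-integer solution (first nonzero entry positive) gives (1, 1, -1).

(1, 1, -1)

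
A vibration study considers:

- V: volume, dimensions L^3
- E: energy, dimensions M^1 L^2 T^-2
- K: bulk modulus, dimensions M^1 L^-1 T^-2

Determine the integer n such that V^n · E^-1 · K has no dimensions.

1

Balance the L exponent: (3)·n from V, plus −(2) + (-1) = -3 from the rest, must sum to zero.
3n − 3 = 0, so n = 1.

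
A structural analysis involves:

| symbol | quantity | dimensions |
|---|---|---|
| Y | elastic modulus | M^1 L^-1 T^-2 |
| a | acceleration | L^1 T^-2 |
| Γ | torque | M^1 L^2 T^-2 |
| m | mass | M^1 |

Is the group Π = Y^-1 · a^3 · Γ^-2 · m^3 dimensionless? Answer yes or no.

Sum the exponent of each base dimension across the product:
  M: −[Y]_M + 3·[a]_M − 2·[Γ]_M + 3·[m]_M = −(1) + 3·(0) − 2·(1) + 3·(1) = 0
  L: −[Y]_L + 3·[a]_L − 2·[Γ]_L + 3·[m]_L = −(-1) + 3·(1) − 2·(2) + 3·(0) = 0
  T: −[Y]_T + 3·[a]_T − 2·[Γ]_T + 3·[m]_T = −(-2) + 3·(-2) − 2·(-2) + 3·(0) = 0
All base exponents vanish — dimensionless.

yes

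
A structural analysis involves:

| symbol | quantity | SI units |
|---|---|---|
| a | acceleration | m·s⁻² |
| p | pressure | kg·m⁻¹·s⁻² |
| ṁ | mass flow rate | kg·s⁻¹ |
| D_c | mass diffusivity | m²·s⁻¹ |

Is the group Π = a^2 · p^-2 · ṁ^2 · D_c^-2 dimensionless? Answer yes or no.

yes

Sum the exponent of each base dimension across the product:
  M: 2·[a]_M − 2·[p]_M + 2·[ṁ]_M − 2·[D_c]_M = 2·(0) − 2·(1) + 2·(1) − 2·(0) = 0
  L: 2·[a]_L − 2·[p]_L + 2·[ṁ]_L − 2·[D_c]_L = 2·(1) − 2·(-1) + 2·(0) − 2·(2) = 0
  T: 2·[a]_T − 2·[p]_T + 2·[ṁ]_T − 2·[D_c]_T = 2·(-2) − 2·(-2) + 2·(-1) − 2·(-1) = 0
All base exponents vanish — dimensionless.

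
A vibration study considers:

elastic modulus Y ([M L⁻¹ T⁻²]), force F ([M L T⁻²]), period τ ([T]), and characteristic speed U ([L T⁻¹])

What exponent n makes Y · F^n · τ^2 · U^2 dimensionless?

-1

Balance the M exponent: (1)·n from F, plus (1) + 2·(0) + 2·(0) = 1 from the rest, must sum to zero.
n + 1 = 0, so n = -1.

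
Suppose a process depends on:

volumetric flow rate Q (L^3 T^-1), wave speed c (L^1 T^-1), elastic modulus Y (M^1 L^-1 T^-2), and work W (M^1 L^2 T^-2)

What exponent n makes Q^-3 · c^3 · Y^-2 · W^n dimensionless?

Balance the M exponent: (1)·n from W, plus −3·(0) + 3·(0) − 2·(1) = -2 from the rest, must sum to zero.
n − 2 = 0, so n = 2.

2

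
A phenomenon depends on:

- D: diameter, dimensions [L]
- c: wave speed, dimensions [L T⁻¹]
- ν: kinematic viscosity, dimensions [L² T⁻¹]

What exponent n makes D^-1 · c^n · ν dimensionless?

-1

Balance the L exponent: (1)·n from c, plus −(1) + (2) = 1 from the rest, must sum to zero.
n + 1 = 0, so n = -1.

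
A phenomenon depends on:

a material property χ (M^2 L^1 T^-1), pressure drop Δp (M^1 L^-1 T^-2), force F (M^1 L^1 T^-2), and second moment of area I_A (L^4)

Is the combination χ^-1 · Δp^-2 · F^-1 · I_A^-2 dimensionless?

no

Sum the exponent of each base dimension across the product:
  M: −[χ]_M − 2·[Δp]_M − [F]_M − 2·[I_A]_M = −(2) − 2·(1) − (1) − 2·(0) = -5
  L: −[χ]_L − 2·[Δp]_L − [F]_L − 2·[I_A]_L = −(1) − 2·(-1) − (1) − 2·(4) = -8
  T: −[χ]_T − 2·[Δp]_T − [F]_T − 2·[I_A]_T = −(-1) − 2·(-2) − (-2) − 2·(0) = 7
Net dimensions [M⁻⁵ L⁻⁸ T⁷] ≠ [1] — not dimensionless.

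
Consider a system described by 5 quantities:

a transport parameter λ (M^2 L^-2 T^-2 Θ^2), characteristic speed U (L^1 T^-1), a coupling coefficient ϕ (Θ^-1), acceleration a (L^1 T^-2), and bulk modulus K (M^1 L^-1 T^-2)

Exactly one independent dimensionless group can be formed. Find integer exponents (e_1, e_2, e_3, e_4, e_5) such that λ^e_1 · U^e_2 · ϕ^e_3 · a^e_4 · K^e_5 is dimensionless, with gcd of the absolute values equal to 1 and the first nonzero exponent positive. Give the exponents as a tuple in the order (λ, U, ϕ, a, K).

(1, -2, 2, 2, -2)

M: e_1·(2) + e_2·(0) + e_3·(0) + e_4·(0) + e_5·(1) = 0
L: e_1·(-2) + e_2·(1) + e_3·(0) + e_4·(1) + e_5·(-1) = 0
T: e_1·(-2) + e_2·(-1) + e_3·(0) + e_4·(-2) + e_5·(-2) = 0
Θ: e_1·(2) + e_2·(0) + e_3·(-1) + e_4·(0) + e_5·(0) = 0
Solving this homogeneous linear system for the smallest-integer solution (first nonzero entry positive) gives (1, -2, 2, 2, -2).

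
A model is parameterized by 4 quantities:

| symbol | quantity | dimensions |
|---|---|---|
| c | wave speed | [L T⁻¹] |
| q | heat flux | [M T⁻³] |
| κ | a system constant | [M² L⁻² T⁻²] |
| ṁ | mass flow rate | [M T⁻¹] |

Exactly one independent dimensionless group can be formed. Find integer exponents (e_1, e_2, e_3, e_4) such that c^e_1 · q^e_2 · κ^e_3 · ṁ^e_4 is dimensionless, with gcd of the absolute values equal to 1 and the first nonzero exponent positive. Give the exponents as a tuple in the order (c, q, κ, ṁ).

(2, -1, 1, -1)

M: e_1·(0) + e_2·(1) + e_3·(2) + e_4·(1) = 0
L: e_1·(1) + e_2·(0) + e_3·(-2) + e_4·(0) = 0
T: e_1·(-1) + e_2·(-3) + e_3·(-2) + e_4·(-1) = 0
Solving this homogeneous linear system for the smallest-integer solution (first nonzero entry positive) gives (2, -1, 1, -1).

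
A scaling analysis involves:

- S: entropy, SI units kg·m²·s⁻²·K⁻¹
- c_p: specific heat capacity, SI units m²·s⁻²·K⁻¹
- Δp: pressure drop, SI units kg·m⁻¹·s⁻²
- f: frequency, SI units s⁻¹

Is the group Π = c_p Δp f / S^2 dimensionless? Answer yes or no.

Sum the exponent of each base dimension across the product:
  M: −2·[S]_M + [c_p]_M + [Δp]_M + [f]_M = −2·(1) + (0) + (1) + (0) = -1
  L: −2·[S]_L + [c_p]_L + [Δp]_L + [f]_L = −2·(2) + (2) + (-1) + (0) = -3
  T: −2·[S]_T + [c_p]_T + [Δp]_T + [f]_T = −2·(-2) + (-2) + (-2) + (-1) = -1
  Θ: −2·[S]_Θ + [c_p]_Θ + [Δp]_Θ + [f]_Θ = −2·(-1) + (-1) + (0) + (0) = 1
Net dimensions [M⁻¹ L⁻³ T⁻¹ Θ] ≠ [1] — not dimensionless.

no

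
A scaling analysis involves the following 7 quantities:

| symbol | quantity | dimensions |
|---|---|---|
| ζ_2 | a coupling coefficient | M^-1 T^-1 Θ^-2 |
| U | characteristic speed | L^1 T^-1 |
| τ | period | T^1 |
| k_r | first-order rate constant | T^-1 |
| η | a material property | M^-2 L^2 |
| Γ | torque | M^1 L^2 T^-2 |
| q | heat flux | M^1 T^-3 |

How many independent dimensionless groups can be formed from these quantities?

There are 7 variables and 4 base dimensions (M, L, T, Θ).
The dimension matrix has rank 4.
Independent dimensionless groups: 7 − 4 = 3.

3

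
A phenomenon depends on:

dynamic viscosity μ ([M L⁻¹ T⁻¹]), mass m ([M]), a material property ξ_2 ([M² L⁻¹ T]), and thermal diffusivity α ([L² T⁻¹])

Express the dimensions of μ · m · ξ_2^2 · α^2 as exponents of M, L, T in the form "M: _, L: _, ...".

Collect each base-dimension exponent across the product:
  M: (1) + (1) + 2·(2) + 2·(0) = 6
  L: (-1) + (0) + 2·(-1) + 2·(2) = 1
  T: (-1) + (0) + 2·(1) + 2·(-1) = -1
So the dimensions are [M⁶ L T⁻¹].

M: 6, L: 1, T: -1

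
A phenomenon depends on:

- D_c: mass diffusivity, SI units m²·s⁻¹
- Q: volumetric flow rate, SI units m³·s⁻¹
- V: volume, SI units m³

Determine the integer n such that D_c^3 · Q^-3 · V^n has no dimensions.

1

Balance the L exponent: (3)·n from V, plus 3·(2) − 3·(3) = -3 from the rest, must sum to zero.
3n − 3 = 0, so n = 1.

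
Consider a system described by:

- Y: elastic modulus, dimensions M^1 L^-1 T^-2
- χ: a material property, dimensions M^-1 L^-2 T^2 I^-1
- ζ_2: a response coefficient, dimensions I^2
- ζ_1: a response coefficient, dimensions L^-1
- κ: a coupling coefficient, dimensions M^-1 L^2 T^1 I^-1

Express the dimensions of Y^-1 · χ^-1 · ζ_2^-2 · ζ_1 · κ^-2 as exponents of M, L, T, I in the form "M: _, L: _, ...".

M: 2, L: -2, T: -2, I: -1

Collect each base-dimension exponent across the product:
  M: −(1) − (-1) − 2·(0) + (0) − 2·(-1) = 2
  L: −(-1) − (-2) − 2·(0) + (-1) − 2·(2) = -2
  T: −(-2) − (2) − 2·(0) + (0) − 2·(1) = -2
  I: −(0) − (-1) − 2·(2) + (0) − 2·(-1) = -1
So the dimensions are [M² L⁻² T⁻² I⁻¹].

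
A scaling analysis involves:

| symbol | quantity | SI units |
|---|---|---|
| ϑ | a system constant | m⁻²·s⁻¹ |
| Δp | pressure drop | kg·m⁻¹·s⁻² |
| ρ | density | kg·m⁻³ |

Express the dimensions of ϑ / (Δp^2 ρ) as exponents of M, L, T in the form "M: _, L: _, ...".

Collect each base-dimension exponent across the product:
  M: (0) − 2·(1) − (1) = -3
  L: (-2) − 2·(-1) − (-3) = 3
  T: (-1) − 2·(-2) − (0) = 3
So the dimensions are [M⁻³ L³ T³].

M: -3, L: 3, T: 3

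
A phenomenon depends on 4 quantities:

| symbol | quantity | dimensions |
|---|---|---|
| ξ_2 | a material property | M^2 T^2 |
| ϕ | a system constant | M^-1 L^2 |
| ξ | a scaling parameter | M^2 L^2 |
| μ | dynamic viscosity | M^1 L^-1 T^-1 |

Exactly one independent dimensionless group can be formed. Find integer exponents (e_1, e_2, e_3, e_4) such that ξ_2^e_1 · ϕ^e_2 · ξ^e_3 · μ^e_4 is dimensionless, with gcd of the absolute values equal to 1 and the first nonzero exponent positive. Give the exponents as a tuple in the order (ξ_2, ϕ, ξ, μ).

M: e_1·(2) + e_2·(-1) + e_3·(2) + e_4·(1) = 0
L: e_1·(0) + e_2·(2) + e_3·(2) + e_4·(-1) = 0
T: e_1·(2) + e_2·(0) + e_3·(0) + e_4·(-1) = 0
Solving this homogeneous linear system for the smallest-integer solution (first nonzero entry positive) gives (1, 2, -1, 2).

(1, 2, -1, 2)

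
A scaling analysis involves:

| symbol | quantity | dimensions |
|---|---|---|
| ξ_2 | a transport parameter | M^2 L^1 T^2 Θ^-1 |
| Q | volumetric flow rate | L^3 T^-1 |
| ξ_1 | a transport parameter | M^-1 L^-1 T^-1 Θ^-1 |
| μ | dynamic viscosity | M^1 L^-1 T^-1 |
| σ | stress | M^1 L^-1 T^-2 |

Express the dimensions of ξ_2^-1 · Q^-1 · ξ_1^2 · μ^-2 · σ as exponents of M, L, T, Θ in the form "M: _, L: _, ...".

M: -5, L: -5, T: -3, Θ: -1

Collect each base-dimension exponent across the product:
  M: −(2) − (0) + 2·(-1) − 2·(1) + (1) = -5
  L: −(1) − (3) + 2·(-1) − 2·(-1) + (-1) = -5
  T: −(2) − (-1) + 2·(-1) − 2·(-1) + (-2) = -3
  Θ: −(-1) − (0) + 2·(-1) − 2·(0) + (0) = -1
So the dimensions are [M⁻⁵ L⁻⁵ T⁻³ Θ⁻¹].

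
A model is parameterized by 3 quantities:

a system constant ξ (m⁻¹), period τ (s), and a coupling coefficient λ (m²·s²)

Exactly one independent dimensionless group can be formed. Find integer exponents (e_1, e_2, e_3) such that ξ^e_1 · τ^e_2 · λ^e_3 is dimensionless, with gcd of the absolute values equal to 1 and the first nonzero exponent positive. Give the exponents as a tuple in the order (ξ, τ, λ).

L: e_1·(-1) + e_2·(0) + e_3·(2) = 0
T: e_1·(0) + e_2·(1) + e_3·(2) = 0
Solving this homogeneous linear system for the smallest-integer solution (first nonzero entry positive) gives (2, -2, 1).

(2, -2, 1)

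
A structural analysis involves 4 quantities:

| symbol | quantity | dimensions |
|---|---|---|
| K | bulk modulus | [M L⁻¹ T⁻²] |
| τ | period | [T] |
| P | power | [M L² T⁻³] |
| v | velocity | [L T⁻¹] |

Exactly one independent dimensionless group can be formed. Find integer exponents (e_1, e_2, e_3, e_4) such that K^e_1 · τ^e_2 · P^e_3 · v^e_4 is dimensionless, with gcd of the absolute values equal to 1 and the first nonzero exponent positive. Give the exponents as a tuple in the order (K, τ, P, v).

M: e_1·(1) + e_2·(0) + e_3·(1) + e_4·(0) = 0
L: e_1·(-1) + e_2·(0) + e_3·(2) + e_4·(1) = 0
T: e_1·(-2) + e_2·(1) + e_3·(-3) + e_4·(-1) = 0
Solving this homogeneous linear system for the smallest-integer solution (first nonzero entry positive) gives (1, 2, -1, 3).

(1, 2, -1, 3)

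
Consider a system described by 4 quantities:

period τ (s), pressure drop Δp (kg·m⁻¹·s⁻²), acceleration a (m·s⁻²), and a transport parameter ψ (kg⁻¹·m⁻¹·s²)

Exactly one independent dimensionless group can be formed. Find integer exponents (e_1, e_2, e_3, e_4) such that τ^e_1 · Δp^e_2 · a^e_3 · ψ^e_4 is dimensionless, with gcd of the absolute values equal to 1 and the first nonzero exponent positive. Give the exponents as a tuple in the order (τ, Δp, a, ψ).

(4, 1, 2, 1)

M: e_1·(0) + e_2·(1) + e_3·(0) + e_4·(-1) = 0
L: e_1·(0) + e_2·(-1) + e_3·(1) + e_4·(-1) = 0
T: e_1·(1) + e_2·(-2) + e_3·(-2) + e_4·(2) = 0
Solving this homogeneous linear system for the smallest-integer solution (first nonzero entry positive) gives (4, 1, 2, 1).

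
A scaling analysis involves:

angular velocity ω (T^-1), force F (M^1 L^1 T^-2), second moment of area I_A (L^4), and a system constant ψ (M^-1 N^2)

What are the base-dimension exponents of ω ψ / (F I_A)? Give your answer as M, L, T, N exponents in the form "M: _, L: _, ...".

Collect each base-dimension exponent across the product:
  M: (0) − (1) − (0) + (-1) = -2
  L: (0) − (1) − (4) + (0) = -5
  T: (-1) − (-2) − (0) + (0) = 1
  N: (0) − (0) − (0) + (2) = 2
So the dimensions are [M⁻² L⁻⁵ T N²].

M: -2, L: -5, T: 1, N: 2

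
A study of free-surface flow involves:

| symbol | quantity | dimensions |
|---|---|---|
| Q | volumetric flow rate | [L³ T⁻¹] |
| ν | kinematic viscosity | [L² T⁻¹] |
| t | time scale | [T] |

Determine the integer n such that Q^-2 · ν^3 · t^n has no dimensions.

1

Balance the T exponent: (1)·n from t, plus −2·(-1) + 3·(-1) = -1 from the rest, must sum to zero.
n − 1 = 0, so n = 1.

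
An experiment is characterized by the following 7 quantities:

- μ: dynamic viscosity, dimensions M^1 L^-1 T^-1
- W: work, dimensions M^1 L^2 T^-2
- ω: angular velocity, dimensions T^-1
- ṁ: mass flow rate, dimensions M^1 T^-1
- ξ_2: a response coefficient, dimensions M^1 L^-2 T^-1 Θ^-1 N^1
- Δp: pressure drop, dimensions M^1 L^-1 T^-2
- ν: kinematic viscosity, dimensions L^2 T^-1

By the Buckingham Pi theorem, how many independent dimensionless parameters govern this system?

There are 7 variables and 5 base dimensions (M, L, T, Θ, N).
The dimension matrix has rank 4 (less than 5: the dimension vectors are linearly dependent).
Independent dimensionless groups: 7 − 4 = 3.

3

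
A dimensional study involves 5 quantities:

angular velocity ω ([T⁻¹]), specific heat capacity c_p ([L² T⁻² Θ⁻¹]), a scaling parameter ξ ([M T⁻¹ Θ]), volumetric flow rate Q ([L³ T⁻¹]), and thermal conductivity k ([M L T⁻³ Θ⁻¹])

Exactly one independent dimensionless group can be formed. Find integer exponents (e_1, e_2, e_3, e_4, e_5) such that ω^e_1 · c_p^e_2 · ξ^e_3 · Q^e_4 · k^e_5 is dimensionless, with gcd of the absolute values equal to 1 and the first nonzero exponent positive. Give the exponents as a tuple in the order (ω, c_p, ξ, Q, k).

M: e_1·(0) + e_2·(0) + e_3·(1) + e_4·(0) + e_5·(1) = 0
L: e_1·(0) + e_2·(2) + e_3·(0) + e_4·(3) + e_5·(1) = 0
T: e_1·(-1) + e_2·(-2) + e_3·(-1) + e_4·(-1) + e_5·(-3) = 0
Θ: e_1·(0) + e_2·(-1) + e_3·(1) + e_4·(0) + e_5·(-1) = 0
Solving this homogeneous linear system for the smallest-integer solution (first nonzero entry positive) gives (1, -2, -1, 1, 1).

(1, -2, -1, 1, 1)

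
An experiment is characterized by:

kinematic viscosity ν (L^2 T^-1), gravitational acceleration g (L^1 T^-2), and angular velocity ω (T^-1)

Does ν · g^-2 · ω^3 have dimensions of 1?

Sum the exponent of each base dimension across the product:
  M: [ν]_M − 2·[g]_M + 3·[ω]_M = (0) − 2·(0) + 3·(0) = 0
  L: [ν]_L − 2·[g]_L + 3·[ω]_L = (2) − 2·(1) + 3·(0) = 0
  T: [ν]_T − 2·[g]_T + 3·[ω]_T = (-1) − 2·(-2) + 3·(-1) = 0
All base exponents vanish — dimensionless.

yes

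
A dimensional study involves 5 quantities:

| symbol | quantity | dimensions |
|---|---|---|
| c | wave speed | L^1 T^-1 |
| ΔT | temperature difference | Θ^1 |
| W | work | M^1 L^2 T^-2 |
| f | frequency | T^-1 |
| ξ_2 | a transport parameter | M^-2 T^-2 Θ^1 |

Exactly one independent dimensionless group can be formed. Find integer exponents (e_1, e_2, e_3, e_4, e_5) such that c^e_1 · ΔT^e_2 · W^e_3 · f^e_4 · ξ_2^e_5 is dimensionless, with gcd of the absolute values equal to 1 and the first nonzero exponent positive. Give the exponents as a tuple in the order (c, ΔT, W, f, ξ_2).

(4, 1, -2, 2, -1)

M: e_1·(0) + e_2·(0) + e_3·(1) + e_4·(0) + e_5·(-2) = 0
L: e_1·(1) + e_2·(0) + e_3·(2) + e_4·(0) + e_5·(0) = 0
T: e_1·(-1) + e_2·(0) + e_3·(-2) + e_4·(-1) + e_5·(-2) = 0
Θ: e_1·(0) + e_2·(1) + e_3·(0) + e_4·(0) + e_5·(1) = 0
Solving this homogeneous linear system for the smallest-integer solution (first nonzero entry positive) gives (4, 1, -2, 2, -1).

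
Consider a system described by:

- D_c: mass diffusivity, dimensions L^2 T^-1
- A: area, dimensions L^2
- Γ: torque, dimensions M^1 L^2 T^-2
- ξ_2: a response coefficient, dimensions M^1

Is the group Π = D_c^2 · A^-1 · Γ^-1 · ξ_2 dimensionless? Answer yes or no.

Sum the exponent of each base dimension across the product:
  M: 2·[D_c]_M − [A]_M − [Γ]_M + [ξ_2]_M = 2·(0) − (0) − (1) + (1) = 0
  L: 2·[D_c]_L − [A]_L − [Γ]_L + [ξ_2]_L = 2·(2) − (2) − (2) + (0) = 0
  T: 2·[D_c]_T − [A]_T − [Γ]_T + [ξ_2]_T = 2·(-1) − (0) − (-2) + (0) = 0
All base exponents vanish — dimensionless.

yes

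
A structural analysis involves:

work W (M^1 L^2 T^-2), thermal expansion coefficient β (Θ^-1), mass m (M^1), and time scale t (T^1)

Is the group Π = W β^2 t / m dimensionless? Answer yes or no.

no

Sum the exponent of each base dimension across the product:
  M: [W]_M + 2·[β]_M − [m]_M + [t]_M = (1) + 2·(0) − (1) + (0) = 0
  L: [W]_L + 2·[β]_L − [m]_L + [t]_L = (2) + 2·(0) − (0) + (0) = 2
  T: [W]_T + 2·[β]_T − [m]_T + [t]_T = (-2) + 2·(0) − (0) + (1) = -1
  Θ: [W]_Θ + 2·[β]_Θ − [m]_Θ + [t]_Θ = (0) + 2·(-1) − (0) + (0) = -2
Net dimensions [L² T⁻¹ Θ⁻²] ≠ [1] — not dimensionless.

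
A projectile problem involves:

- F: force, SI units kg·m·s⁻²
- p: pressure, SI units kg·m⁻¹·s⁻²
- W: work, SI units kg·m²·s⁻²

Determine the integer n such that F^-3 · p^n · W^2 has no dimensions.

Balance the M exponent: (1)·n from p, plus −3·(1) + 2·(1) = -1 from the rest, must sum to zero.
n − 1 = 0, so n = 1.

1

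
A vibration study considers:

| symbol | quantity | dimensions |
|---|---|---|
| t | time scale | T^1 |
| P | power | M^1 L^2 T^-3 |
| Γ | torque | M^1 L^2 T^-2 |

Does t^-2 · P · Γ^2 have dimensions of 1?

no

Sum the exponent of each base dimension across the product:
  M: −2·[t]_M + [P]_M + 2·[Γ]_M = −2·(0) + (1) + 2·(1) = 3
  L: −2·[t]_L + [P]_L + 2·[Γ]_L = −2·(0) + (2) + 2·(2) = 6
  T: −2·[t]_T + [P]_T + 2·[Γ]_T = −2·(1) + (-3) + 2·(-2) = -9
Net dimensions [M³ L⁶ T⁻⁹] ≠ [1] — not dimensionless.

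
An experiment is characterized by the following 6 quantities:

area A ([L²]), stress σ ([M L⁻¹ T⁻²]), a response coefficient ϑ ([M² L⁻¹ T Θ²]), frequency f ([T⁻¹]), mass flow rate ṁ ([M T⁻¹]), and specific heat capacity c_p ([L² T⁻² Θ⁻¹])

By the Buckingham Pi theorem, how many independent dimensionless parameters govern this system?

2

There are 6 variables and 4 base dimensions (M, L, T, Θ).
The dimension matrix has rank 4.
Independent dimensionless groups: 6 − 4 = 2.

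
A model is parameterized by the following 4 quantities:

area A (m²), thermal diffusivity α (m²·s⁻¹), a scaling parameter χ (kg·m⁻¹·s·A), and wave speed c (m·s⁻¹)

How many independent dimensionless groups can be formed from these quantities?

There are 4 variables and 4 base dimensions (M, L, T, I).
The dimension matrix has rank 3 (less than 4: the dimension vectors are linearly dependent).
Independent dimensionless groups: 4 − 3 = 1.

1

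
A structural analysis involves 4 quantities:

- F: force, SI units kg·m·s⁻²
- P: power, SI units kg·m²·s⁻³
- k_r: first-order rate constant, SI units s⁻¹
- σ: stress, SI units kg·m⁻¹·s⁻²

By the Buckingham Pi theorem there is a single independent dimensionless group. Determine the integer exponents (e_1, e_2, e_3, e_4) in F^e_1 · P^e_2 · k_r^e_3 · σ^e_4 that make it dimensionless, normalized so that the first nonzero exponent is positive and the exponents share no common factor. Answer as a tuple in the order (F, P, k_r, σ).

M: e_1·(1) + e_2·(1) + e_3·(0) + e_4·(1) = 0
L: e_1·(1) + e_2·(2) + e_3·(0) + e_4·(-1) = 0
T: e_1·(-2) + e_2·(-3) + e_3·(-1) + e_4·(-2) = 0
Solving this homogeneous linear system for the smallest-integer solution (first nonzero entry positive) gives (3, -2, 2, -1).

(3, -2, 2, -1)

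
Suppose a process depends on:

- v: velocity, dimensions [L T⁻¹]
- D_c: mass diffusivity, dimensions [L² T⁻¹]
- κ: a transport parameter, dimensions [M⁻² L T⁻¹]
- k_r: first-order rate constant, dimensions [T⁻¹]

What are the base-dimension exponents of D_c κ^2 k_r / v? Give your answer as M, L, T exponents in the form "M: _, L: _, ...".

M: -4, L: 3, T: -3

Collect each base-dimension exponent across the product:
  M: −(0) + (0) + 2·(-2) + (0) = -4
  L: −(1) + (2) + 2·(1) + (0) = 3
  T: −(-1) + (-1) + 2·(-1) + (-1) = -3
So the dimensions are [M⁻⁴ L³ T⁻³].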